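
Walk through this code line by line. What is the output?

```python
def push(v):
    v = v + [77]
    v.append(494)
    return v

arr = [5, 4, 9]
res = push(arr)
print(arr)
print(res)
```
[5, 4, 9]
[5, 4, 9, 77, 494]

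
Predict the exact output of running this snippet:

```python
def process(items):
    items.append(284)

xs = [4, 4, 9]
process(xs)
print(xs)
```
[4, 4, 9, 284]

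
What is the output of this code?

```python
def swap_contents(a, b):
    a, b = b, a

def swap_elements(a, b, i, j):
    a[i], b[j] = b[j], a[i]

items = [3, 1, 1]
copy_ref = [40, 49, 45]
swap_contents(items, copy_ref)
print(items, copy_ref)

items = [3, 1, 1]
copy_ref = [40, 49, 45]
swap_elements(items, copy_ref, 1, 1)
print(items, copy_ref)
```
[3, 1, 1] [40, 49, 45]
[3, 49, 1] [40, 1, 45]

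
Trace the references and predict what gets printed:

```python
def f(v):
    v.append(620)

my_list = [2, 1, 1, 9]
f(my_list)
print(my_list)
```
[2, 1, 1, 9, 620]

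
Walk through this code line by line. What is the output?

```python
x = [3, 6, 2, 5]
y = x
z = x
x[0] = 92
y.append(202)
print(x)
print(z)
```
[92, 6, 2, 5, 202]
[92, 6, 2, 5, 202]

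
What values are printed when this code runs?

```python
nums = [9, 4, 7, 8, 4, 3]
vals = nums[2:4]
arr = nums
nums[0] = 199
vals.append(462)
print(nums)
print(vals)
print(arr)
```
[199, 4, 7, 8, 4, 3]
[7, 8, 462]
[199, 4, 7, 8, 4, 3]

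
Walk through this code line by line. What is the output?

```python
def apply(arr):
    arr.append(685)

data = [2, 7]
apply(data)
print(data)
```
[2, 7, 685]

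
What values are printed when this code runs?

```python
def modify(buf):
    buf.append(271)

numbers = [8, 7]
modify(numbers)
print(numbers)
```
[8, 7, 271]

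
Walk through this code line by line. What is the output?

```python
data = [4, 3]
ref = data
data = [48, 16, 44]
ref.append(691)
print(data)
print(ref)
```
[48, 16, 44]
[4, 3, 691]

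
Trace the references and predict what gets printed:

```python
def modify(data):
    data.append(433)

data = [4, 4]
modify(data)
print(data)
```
[4, 4, 433]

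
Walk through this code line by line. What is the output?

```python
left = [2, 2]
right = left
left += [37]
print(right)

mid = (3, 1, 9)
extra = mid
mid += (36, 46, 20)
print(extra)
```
[2, 2, 37]
(3, 1, 9)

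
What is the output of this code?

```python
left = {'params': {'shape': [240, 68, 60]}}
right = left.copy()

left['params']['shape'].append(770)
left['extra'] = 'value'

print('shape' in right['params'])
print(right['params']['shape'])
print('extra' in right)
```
True
[240, 68, 60, 770]
False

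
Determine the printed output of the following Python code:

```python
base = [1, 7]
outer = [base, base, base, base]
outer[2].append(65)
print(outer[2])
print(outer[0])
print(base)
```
[1, 7, 65]
[1, 7, 65]
[1, 7, 65]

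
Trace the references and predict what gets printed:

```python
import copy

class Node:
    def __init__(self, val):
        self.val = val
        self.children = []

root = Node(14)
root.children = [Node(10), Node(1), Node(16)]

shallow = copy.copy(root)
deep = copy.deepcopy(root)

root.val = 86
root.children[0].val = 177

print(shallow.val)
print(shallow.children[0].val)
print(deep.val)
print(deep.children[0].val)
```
14
177
14
10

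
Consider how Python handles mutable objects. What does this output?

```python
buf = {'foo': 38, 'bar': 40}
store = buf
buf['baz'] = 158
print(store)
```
{'foo': 38, 'bar': 40, 'baz': 158}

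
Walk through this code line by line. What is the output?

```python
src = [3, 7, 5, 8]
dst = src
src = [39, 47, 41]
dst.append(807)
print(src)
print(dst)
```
[39, 47, 41]
[3, 7, 5, 8, 807]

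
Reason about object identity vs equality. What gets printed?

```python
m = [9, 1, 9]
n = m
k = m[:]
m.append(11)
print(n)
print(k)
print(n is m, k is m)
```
[9, 1, 9, 11]
[9, 1, 9]
True False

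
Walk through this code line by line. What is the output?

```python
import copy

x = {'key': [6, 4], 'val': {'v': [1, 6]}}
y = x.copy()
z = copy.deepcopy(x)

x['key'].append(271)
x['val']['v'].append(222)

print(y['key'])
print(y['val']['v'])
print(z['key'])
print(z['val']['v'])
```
[6, 4, 271]
[1, 6, 222]
[6, 4]
[1, 6]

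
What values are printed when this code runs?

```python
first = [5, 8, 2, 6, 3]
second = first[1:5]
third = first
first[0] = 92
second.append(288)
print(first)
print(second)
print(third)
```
[92, 8, 2, 6, 3]
[8, 2, 6, 3, 288]
[92, 8, 2, 6, 3]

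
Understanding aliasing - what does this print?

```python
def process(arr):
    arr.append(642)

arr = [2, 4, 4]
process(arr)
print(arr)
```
[2, 4, 4, 642]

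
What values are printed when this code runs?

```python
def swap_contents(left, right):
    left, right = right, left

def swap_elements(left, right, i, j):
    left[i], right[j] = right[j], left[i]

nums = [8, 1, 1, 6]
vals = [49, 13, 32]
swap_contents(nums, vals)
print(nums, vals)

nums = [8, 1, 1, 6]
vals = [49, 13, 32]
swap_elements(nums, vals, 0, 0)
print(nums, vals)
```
[8, 1, 1, 6] [49, 13, 32]
[49, 1, 1, 6] [8, 13, 32]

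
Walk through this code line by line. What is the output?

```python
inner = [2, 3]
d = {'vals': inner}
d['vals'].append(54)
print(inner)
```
[2, 3, 54]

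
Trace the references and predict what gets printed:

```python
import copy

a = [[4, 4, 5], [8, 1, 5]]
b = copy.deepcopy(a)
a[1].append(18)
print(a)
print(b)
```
[[4, 4, 5], [8, 1, 5, 18]]
[[4, 4, 5], [8, 1, 5]]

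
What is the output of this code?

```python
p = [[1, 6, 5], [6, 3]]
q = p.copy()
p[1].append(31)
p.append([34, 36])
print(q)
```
[[1, 6, 5], [6, 3, 31]]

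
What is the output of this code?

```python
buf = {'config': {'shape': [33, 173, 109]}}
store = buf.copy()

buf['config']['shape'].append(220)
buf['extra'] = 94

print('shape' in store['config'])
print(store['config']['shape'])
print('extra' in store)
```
True
[33, 173, 109, 220]
False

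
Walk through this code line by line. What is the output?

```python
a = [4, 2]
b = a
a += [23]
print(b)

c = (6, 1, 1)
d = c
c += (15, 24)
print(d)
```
[4, 2, 23]
(6, 1, 1)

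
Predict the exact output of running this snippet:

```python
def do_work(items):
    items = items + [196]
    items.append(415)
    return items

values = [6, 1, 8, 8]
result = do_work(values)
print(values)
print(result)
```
[6, 1, 8, 8]
[6, 1, 8, 8, 196, 415]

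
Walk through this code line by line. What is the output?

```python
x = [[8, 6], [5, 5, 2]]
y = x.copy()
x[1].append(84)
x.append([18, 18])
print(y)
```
[[8, 6], [5, 5, 2, 84]]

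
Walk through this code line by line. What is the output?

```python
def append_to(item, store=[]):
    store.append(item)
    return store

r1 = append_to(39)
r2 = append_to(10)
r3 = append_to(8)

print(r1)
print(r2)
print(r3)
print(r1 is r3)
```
[39, 10, 8]
[39, 10, 8]
[39, 10, 8]
True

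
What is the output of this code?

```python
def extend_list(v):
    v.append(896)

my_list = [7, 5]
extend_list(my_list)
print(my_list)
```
[7, 5, 896]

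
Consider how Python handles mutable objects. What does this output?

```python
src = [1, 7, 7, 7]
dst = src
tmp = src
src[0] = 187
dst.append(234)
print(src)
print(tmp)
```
[187, 7, 7, 7, 234]
[187, 7, 7, 7, 234]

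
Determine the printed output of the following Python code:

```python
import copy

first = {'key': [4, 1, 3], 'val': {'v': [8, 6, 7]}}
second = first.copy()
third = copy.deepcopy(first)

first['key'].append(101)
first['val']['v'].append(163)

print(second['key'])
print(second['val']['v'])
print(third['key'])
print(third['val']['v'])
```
[4, 1, 3, 101]
[8, 6, 7, 163]
[4, 1, 3]
[8, 6, 7]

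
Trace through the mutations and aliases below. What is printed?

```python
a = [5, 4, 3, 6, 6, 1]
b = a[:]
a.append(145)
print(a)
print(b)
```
[5, 4, 3, 6, 6, 1, 145]
[5, 4, 3, 6, 6, 1]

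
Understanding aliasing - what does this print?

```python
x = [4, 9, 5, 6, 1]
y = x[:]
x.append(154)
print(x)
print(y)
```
[4, 9, 5, 6, 1, 154]
[4, 9, 5, 6, 1]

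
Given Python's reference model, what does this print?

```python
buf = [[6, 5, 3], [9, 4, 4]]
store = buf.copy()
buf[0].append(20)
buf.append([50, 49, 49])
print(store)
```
[[6, 5, 3, 20], [9, 4, 4]]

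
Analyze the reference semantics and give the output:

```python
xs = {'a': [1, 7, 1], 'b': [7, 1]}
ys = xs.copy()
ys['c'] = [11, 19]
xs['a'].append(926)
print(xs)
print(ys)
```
{'a': [1, 7, 1, 926], 'b': [7, 1]}
{'a': [1, 7, 1, 926], 'b': [7, 1], 'c': [11, 19]}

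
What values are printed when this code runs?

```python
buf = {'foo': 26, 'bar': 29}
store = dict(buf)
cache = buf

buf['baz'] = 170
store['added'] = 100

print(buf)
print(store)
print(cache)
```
{'foo': 26, 'bar': 29, 'baz': 170}
{'foo': 26, 'bar': 29, 'added': 100}
{'foo': 26, 'bar': 29, 'baz': 170}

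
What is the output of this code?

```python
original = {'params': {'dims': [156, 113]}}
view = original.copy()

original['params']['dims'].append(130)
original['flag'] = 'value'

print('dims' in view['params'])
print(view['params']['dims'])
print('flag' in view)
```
True
[156, 113, 130]
False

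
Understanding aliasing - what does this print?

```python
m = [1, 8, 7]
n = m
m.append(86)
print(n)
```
[1, 8, 7, 86]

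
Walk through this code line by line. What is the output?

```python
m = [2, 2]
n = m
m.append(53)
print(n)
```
[2, 2, 53]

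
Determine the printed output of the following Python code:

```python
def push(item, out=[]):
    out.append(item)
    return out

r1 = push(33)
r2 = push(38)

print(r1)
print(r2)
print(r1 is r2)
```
[33, 38]
[33, 38]
True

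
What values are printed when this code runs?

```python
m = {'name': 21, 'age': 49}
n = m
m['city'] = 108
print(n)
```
{'name': 21, 'age': 49, 'city': 108}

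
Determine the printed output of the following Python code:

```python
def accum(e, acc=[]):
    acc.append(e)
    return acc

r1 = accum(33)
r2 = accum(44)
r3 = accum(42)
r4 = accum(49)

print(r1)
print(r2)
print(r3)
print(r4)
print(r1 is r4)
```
[33, 44, 42, 49]
[33, 44, 42, 49]
[33, 44, 42, 49]
[33, 44, 42, 49]
True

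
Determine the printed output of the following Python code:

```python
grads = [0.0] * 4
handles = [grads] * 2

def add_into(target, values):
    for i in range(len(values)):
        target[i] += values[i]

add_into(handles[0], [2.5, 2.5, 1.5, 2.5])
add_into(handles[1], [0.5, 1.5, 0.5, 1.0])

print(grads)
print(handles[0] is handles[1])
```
[3.0, 4.0, 2.0, 3.5]
True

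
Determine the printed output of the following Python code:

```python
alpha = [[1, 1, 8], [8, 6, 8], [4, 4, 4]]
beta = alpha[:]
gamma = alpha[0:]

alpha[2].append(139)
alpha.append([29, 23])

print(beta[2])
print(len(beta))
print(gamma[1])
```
[4, 4, 4, 139]
3
[8, 6, 8]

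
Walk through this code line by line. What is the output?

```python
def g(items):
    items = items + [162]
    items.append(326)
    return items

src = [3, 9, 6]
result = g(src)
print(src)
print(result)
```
[3, 9, 6]
[3, 9, 6, 162, 326]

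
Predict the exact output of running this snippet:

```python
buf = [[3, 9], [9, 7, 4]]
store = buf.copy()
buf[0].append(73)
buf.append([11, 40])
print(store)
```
[[3, 9, 73], [9, 7, 4]]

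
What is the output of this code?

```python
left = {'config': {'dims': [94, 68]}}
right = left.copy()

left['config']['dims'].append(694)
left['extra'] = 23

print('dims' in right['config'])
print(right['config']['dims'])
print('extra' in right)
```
True
[94, 68, 694]
False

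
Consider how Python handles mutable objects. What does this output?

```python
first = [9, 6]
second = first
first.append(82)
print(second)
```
[9, 6, 82]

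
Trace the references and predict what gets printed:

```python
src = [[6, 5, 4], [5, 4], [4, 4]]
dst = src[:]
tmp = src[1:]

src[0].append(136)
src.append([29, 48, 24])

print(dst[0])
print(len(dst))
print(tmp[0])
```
[6, 5, 4, 136]
3
[5, 4]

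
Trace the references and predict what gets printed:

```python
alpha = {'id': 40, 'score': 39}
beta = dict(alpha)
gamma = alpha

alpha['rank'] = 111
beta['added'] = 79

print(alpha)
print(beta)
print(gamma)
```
{'id': 40, 'score': 39, 'rank': 111}
{'id': 40, 'score': 39, 'added': 79}
{'id': 40, 'score': 39, 'rank': 111}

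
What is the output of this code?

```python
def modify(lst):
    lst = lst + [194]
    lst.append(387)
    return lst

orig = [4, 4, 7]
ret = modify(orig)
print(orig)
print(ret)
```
[4, 4, 7]
[4, 4, 7, 194, 387]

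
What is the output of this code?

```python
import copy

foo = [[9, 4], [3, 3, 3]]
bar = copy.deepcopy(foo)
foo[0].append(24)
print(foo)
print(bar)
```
[[9, 4, 24], [3, 3, 3]]
[[9, 4], [3, 3, 3]]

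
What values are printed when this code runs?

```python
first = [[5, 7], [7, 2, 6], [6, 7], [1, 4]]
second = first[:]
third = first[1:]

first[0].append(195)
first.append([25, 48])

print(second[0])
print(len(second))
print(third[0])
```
[5, 7, 195]
4
[7, 2, 6]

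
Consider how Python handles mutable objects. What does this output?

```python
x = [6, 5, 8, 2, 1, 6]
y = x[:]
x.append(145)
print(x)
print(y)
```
[6, 5, 8, 2, 1, 6, 145]
[6, 5, 8, 2, 1, 6]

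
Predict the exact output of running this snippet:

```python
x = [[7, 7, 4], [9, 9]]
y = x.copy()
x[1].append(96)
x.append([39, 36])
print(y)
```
[[7, 7, 4], [9, 9, 96]]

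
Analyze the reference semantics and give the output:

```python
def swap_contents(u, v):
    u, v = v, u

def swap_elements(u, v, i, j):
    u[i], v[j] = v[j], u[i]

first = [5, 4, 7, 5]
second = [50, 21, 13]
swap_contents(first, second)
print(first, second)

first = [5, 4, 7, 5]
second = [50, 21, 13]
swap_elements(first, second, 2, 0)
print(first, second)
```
[5, 4, 7, 5] [50, 21, 13]
[5, 4, 50, 5] [7, 21, 13]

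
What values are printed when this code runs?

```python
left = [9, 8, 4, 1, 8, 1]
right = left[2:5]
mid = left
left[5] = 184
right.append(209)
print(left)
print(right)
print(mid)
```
[9, 8, 4, 1, 8, 184]
[4, 1, 8, 209]
[9, 8, 4, 1, 8, 184]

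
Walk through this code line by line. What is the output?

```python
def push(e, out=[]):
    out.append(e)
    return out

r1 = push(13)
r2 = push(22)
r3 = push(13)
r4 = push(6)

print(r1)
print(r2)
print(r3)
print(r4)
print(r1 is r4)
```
[13, 22, 13, 6]
[13, 22, 13, 6]
[13, 22, 13, 6]
[13, 22, 13, 6]
True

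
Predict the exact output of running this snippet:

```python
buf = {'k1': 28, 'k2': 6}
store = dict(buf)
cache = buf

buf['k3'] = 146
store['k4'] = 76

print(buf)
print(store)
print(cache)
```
{'k1': 28, 'k2': 6, 'k3': 146}
{'k1': 28, 'k2': 6, 'k4': 76}
{'k1': 28, 'k2': 6, 'k3': 146}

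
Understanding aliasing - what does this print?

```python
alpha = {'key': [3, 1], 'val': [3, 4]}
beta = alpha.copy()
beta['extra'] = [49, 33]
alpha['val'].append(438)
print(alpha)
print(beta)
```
{'key': [3, 1], 'val': [3, 4, 438]}
{'key': [3, 1], 'val': [3, 4, 438], 'extra': [49, 33]}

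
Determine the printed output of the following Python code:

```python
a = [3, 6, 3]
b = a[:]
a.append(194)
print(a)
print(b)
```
[3, 6, 3, 194]
[3, 6, 3]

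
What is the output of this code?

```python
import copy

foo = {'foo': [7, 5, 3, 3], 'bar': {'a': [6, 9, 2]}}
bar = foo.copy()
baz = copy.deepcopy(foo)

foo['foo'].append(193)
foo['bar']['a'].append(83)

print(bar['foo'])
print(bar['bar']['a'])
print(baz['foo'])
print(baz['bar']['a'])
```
[7, 5, 3, 3, 193]
[6, 9, 2, 83]
[7, 5, 3, 3]
[6, 9, 2]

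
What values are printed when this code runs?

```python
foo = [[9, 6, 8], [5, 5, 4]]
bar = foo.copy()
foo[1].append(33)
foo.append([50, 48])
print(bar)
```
[[9, 6, 8], [5, 5, 4, 33]]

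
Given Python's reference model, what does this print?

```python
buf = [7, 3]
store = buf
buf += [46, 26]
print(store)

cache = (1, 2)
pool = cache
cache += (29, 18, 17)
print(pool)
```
[7, 3, 46, 26]
(1, 2)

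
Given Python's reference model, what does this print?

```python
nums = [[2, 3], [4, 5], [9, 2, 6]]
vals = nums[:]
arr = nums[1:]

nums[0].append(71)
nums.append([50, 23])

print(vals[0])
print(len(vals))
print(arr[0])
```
[2, 3, 71]
3
[4, 5]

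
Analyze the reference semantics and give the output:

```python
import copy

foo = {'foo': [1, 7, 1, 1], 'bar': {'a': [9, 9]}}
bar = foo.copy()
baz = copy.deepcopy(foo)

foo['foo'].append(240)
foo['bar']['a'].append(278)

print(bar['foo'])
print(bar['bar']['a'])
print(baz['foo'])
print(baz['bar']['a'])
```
[1, 7, 1, 1, 240]
[9, 9, 278]
[1, 7, 1, 1]
[9, 9]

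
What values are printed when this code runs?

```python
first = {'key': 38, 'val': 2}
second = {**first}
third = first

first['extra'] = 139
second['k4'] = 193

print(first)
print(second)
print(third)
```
{'key': 38, 'val': 2, 'extra': 139}
{'key': 38, 'val': 2, 'k4': 193}
{'key': 38, 'val': 2, 'extra': 139}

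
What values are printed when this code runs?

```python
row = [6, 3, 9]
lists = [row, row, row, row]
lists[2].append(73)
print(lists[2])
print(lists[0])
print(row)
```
[6, 3, 9, 73]
[6, 3, 9, 73]
[6, 3, 9, 73]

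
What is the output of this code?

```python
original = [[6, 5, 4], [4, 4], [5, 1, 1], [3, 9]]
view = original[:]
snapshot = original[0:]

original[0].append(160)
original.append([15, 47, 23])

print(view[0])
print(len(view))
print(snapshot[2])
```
[6, 5, 4, 160]
4
[5, 1, 1]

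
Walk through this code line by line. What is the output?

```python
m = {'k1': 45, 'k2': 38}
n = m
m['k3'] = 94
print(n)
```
{'k1': 45, 'k2': 38, 'k3': 94}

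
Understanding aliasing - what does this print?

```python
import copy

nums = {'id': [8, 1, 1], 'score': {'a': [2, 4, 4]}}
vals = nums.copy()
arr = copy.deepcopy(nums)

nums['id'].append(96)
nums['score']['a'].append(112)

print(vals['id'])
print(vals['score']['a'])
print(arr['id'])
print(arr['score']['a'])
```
[8, 1, 1, 96]
[2, 4, 4, 112]
[8, 1, 1]
[2, 4, 4]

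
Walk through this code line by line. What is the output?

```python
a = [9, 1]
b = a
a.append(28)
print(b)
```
[9, 1, 28]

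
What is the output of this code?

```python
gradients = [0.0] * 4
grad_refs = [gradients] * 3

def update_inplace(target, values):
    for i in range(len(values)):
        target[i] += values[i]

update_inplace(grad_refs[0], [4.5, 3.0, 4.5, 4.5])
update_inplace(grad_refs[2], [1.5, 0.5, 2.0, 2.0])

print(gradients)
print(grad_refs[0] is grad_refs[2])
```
[6.0, 3.5, 6.5, 6.5]
True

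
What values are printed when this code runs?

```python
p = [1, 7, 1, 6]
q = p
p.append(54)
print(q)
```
[1, 7, 1, 6, 54]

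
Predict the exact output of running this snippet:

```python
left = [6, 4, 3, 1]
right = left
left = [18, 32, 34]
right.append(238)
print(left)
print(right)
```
[18, 32, 34]
[6, 4, 3, 1, 238]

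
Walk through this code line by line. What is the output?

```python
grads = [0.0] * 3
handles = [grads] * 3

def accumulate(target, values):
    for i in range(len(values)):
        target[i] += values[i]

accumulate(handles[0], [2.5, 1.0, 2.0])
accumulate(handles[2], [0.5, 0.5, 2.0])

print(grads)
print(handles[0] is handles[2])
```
[3.0, 1.5, 4.0]
True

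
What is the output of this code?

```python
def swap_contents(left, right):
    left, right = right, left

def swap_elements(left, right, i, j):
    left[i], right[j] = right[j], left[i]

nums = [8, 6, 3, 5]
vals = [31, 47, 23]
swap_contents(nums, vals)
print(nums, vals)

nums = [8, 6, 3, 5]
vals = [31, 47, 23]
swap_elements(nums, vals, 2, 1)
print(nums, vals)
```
[8, 6, 3, 5] [31, 47, 23]
[8, 6, 47, 5] [31, 3, 23]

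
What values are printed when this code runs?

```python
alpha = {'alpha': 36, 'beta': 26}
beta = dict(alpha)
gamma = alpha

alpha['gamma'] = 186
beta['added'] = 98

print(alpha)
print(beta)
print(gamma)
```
{'alpha': 36, 'beta': 26, 'gamma': 186}
{'alpha': 36, 'beta': 26, 'added': 98}
{'alpha': 36, 'beta': 26, 'gamma': 186}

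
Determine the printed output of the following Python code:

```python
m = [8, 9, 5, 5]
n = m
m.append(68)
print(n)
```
[8, 9, 5, 5, 68]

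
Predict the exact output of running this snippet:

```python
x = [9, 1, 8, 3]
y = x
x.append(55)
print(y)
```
[9, 1, 8, 3, 55]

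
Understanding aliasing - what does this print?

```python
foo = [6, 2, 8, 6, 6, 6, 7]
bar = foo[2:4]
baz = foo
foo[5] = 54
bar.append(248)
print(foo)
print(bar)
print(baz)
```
[6, 2, 8, 6, 6, 54, 7]
[8, 6, 248]
[6, 2, 8, 6, 6, 54, 7]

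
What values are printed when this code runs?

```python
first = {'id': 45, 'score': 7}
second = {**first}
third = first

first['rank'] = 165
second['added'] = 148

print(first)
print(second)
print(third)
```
{'id': 45, 'score': 7, 'rank': 165}
{'id': 45, 'score': 7, 'added': 148}
{'id': 45, 'score': 7, 'rank': 165}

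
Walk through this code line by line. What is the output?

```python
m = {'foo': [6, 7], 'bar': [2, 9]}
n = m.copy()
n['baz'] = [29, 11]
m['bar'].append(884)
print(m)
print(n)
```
{'foo': [6, 7], 'bar': [2, 9, 884]}
{'foo': [6, 7], 'bar': [2, 9, 884], 'baz': [29, 11]}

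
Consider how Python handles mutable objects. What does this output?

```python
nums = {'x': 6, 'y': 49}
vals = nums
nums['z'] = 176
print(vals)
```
{'x': 6, 'y': 49, 'z': 176}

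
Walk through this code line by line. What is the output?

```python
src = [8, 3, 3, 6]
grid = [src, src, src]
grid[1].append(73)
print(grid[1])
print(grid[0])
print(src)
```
[8, 3, 3, 6, 73]
[8, 3, 3, 6, 73]
[8, 3, 3, 6, 73]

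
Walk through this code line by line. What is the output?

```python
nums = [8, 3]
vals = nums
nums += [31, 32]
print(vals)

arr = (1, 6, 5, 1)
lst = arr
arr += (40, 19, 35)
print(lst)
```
[8, 3, 31, 32]
(1, 6, 5, 1)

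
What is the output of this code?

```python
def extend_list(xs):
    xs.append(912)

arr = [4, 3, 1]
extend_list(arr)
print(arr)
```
[4, 3, 1, 912]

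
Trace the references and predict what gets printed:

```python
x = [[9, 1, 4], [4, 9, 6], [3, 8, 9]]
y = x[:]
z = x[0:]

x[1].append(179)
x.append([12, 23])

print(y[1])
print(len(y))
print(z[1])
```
[4, 9, 6, 179]
3
[4, 9, 6, 179]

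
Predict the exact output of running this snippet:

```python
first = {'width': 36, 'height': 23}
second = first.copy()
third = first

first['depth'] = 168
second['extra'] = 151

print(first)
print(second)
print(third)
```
{'width': 36, 'height': 23, 'depth': 168}
{'width': 36, 'height': 23, 'extra': 151}
{'width': 36, 'height': 23, 'depth': 168}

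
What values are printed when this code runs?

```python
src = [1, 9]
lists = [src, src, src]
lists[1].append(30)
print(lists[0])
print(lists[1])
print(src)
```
[1, 9, 30]
[1, 9, 30]
[1, 9, 30]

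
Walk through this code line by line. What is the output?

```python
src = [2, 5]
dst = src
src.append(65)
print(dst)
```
[2, 5, 65]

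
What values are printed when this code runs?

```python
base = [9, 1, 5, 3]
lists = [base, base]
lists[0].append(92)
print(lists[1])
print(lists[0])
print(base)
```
[9, 1, 5, 3, 92]
[9, 1, 5, 3, 92]
[9, 1, 5, 3, 92]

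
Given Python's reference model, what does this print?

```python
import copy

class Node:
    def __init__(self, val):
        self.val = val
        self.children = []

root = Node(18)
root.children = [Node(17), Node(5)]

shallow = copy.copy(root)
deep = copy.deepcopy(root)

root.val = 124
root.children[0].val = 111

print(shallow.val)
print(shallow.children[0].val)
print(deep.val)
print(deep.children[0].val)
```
18
111
18
17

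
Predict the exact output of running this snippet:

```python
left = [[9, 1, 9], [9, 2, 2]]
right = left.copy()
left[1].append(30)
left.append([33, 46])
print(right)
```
[[9, 1, 9], [9, 2, 2, 30]]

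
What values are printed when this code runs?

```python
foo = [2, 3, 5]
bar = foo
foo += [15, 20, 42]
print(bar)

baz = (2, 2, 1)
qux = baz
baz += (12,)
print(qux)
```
[2, 3, 5, 15, 20, 42]
(2, 2, 1)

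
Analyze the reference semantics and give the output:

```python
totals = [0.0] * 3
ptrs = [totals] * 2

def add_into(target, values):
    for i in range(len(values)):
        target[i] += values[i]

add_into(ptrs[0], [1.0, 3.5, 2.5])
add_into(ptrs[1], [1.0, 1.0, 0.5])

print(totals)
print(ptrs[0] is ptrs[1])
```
[2.0, 4.5, 3.0]
True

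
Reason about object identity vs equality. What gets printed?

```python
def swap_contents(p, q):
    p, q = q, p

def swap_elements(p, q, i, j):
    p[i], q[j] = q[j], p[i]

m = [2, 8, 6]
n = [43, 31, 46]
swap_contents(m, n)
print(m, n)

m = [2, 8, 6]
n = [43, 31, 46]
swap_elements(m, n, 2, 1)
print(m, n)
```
[2, 8, 6] [43, 31, 46]
[2, 8, 31] [43, 6, 46]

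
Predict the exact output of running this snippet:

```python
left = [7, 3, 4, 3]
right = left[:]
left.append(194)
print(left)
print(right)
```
[7, 3, 4, 3, 194]
[7, 3, 4, 3]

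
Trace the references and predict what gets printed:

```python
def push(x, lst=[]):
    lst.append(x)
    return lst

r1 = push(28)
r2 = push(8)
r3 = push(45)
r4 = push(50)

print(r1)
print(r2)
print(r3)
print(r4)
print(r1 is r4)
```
[28, 8, 45, 50]
[28, 8, 45, 50]
[28, 8, 45, 50]
[28, 8, 45, 50]
True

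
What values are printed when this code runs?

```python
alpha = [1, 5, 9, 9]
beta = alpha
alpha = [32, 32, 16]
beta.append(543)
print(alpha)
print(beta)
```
[32, 32, 16]
[1, 5, 9, 9, 543]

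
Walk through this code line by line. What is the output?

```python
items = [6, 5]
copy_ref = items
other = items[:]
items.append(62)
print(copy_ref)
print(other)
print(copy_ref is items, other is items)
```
[6, 5, 62]
[6, 5]
True False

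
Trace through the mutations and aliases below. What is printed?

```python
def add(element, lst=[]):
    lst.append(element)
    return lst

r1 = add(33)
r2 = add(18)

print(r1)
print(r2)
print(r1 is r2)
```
[33, 18]
[33, 18]
True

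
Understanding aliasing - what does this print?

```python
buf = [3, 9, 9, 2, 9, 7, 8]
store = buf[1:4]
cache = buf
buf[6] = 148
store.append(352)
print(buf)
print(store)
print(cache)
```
[3, 9, 9, 2, 9, 7, 148]
[9, 9, 2, 352]
[3, 9, 9, 2, 9, 7, 148]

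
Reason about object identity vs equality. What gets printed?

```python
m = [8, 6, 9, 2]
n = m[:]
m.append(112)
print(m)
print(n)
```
[8, 6, 9, 2, 112]
[8, 6, 9, 2]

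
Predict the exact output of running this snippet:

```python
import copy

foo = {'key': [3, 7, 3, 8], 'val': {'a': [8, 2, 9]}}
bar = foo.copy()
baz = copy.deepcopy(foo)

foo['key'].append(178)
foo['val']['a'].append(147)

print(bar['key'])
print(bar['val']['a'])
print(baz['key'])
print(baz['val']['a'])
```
[3, 7, 3, 8, 178]
[8, 2, 9, 147]
[3, 7, 3, 8]
[8, 2, 9]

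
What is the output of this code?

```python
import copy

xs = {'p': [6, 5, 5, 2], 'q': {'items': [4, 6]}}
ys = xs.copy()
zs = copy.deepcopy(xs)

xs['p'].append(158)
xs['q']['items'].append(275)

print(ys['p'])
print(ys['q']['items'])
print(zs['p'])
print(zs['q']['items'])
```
[6, 5, 5, 2, 158]
[4, 6, 275]
[6, 5, 5, 2]
[4, 6]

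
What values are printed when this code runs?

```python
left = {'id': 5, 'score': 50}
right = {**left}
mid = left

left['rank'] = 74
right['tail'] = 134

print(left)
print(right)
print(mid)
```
{'id': 5, 'score': 50, 'rank': 74}
{'id': 5, 'score': 50, 'tail': 134}
{'id': 5, 'score': 50, 'rank': 74}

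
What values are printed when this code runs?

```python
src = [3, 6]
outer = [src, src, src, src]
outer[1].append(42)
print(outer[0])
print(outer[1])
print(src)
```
[3, 6, 42]
[3, 6, 42]
[3, 6, 42]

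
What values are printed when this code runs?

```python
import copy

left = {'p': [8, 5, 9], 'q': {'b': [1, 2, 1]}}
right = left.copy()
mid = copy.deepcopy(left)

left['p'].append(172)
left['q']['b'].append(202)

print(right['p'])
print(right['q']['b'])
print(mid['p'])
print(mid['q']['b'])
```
[8, 5, 9, 172]
[1, 2, 1, 202]
[8, 5, 9]
[1, 2, 1]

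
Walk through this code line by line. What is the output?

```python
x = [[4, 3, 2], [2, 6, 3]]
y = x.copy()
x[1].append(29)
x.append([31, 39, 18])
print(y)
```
[[4, 3, 2], [2, 6, 3, 29]]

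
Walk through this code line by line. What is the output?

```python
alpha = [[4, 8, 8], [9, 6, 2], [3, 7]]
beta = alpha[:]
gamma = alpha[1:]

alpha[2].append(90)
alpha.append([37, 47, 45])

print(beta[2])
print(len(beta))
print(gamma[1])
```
[3, 7, 90]
3
[3, 7, 90]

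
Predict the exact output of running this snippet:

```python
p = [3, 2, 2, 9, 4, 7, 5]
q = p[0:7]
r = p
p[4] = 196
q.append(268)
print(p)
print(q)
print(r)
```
[3, 2, 2, 9, 196, 7, 5]
[3, 2, 2, 9, 4, 7, 5, 268]
[3, 2, 2, 9, 196, 7, 5]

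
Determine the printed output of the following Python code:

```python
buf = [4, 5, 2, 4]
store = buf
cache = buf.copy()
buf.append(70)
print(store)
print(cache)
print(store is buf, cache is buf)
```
[4, 5, 2, 4, 70]
[4, 5, 2, 4]
True False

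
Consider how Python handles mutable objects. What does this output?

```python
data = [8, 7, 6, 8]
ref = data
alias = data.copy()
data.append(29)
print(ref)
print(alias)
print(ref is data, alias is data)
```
[8, 7, 6, 8, 29]
[8, 7, 6, 8]
True False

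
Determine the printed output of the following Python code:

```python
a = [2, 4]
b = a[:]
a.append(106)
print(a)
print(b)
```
[2, 4, 106]
[2, 4]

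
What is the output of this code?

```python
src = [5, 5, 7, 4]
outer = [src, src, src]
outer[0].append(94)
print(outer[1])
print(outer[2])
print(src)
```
[5, 5, 7, 4, 94]
[5, 5, 7, 4, 94]
[5, 5, 7, 4, 94]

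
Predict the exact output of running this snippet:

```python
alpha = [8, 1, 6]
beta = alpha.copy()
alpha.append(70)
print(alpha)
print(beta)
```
[8, 1, 6, 70]
[8, 1, 6]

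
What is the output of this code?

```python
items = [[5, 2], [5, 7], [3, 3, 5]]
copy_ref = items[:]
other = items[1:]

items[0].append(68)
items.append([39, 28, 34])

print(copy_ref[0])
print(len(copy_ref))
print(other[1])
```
[5, 2, 68]
3
[3, 3, 5]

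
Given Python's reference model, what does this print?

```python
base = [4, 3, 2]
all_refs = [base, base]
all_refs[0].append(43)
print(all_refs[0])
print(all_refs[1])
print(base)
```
[4, 3, 2, 43]
[4, 3, 2, 43]
[4, 3, 2, 43]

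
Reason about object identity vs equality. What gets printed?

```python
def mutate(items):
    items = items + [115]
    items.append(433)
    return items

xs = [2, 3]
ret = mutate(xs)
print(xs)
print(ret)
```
[2, 3]
[2, 3, 115, 433]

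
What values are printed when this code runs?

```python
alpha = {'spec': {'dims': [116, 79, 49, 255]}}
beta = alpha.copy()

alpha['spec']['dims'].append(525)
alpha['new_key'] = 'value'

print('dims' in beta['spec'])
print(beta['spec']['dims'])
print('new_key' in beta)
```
True
[116, 79, 49, 255, 525]
False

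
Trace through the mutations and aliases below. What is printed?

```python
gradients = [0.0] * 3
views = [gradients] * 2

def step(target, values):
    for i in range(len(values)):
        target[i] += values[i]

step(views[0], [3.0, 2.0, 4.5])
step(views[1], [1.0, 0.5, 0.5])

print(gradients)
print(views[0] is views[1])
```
[4.0, 2.5, 5.0]
True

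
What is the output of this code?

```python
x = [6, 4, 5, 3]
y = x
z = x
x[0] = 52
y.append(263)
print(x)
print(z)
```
[52, 4, 5, 3, 263]
[52, 4, 5, 3, 263]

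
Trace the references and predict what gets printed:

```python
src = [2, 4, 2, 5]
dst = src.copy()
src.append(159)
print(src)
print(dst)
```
[2, 4, 2, 5, 159]
[2, 4, 2, 5]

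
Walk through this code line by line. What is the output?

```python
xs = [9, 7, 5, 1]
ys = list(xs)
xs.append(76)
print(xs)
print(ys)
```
[9, 7, 5, 1, 76]
[9, 7, 5, 1]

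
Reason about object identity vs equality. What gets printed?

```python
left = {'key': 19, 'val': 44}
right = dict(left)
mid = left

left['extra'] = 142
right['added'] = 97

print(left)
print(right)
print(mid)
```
{'key': 19, 'val': 44, 'extra': 142}
{'key': 19, 'val': 44, 'added': 97}
{'key': 19, 'val': 44, 'extra': 142}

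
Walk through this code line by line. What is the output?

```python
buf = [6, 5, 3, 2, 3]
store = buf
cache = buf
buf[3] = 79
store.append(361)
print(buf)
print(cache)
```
[6, 5, 3, 79, 3, 361]
[6, 5, 3, 79, 3, 361]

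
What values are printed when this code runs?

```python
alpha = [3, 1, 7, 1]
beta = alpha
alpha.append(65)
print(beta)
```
[3, 1, 7, 1, 65]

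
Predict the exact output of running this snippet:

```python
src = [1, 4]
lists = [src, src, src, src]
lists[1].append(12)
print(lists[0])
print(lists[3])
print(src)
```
[1, 4, 12]
[1, 4, 12]
[1, 4, 12]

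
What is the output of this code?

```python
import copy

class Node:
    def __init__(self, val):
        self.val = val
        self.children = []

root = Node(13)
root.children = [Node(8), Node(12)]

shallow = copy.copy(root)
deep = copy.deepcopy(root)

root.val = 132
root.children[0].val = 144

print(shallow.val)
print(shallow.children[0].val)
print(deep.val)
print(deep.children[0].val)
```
13
144
13
8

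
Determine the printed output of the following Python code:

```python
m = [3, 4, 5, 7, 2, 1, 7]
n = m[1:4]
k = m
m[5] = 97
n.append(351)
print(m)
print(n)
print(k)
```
[3, 4, 5, 7, 2, 97, 7]
[4, 5, 7, 351]
[3, 4, 5, 7, 2, 97, 7]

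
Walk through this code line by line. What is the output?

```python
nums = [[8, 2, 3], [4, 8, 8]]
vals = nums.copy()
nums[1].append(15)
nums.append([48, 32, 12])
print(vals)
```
[[8, 2, 3], [4, 8, 8, 15]]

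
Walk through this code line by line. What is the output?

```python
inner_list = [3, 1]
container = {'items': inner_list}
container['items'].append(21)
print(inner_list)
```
[3, 1, 21]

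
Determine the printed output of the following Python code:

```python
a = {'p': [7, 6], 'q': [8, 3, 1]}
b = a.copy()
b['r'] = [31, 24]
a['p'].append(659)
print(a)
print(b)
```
{'p': [7, 6, 659], 'q': [8, 3, 1]}
{'p': [7, 6, 659], 'q': [8, 3, 1], 'r': [31, 24]}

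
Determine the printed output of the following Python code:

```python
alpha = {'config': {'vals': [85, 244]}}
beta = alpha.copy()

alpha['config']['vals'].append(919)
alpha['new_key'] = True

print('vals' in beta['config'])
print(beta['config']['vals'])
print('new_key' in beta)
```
True
[85, 244, 919]
False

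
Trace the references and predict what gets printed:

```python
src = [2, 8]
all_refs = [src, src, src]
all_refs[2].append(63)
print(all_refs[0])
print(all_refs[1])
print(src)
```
[2, 8, 63]
[2, 8, 63]
[2, 8, 63]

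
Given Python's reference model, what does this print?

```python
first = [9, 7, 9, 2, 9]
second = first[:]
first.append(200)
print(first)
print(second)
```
[9, 7, 9, 2, 9, 200]
[9, 7, 9, 2, 9]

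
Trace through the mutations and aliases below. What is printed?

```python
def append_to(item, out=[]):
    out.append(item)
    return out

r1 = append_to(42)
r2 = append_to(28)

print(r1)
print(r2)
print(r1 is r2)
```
[42, 28]
[42, 28]
True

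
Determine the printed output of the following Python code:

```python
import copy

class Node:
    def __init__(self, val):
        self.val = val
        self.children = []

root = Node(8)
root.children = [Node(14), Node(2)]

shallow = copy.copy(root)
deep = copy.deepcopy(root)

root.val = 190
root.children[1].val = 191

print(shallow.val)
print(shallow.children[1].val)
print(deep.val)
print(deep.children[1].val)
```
8
191
8
2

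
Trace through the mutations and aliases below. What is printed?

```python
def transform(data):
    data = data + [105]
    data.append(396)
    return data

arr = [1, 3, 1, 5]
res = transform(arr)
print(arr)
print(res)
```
[1, 3, 1, 5]
[1, 3, 1, 5, 105, 396]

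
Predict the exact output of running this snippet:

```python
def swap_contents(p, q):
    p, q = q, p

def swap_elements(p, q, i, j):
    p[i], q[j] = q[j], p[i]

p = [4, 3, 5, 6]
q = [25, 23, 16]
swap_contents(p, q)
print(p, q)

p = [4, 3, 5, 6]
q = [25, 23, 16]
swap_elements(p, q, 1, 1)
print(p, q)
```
[4, 3, 5, 6] [25, 23, 16]
[4, 23, 5, 6] [25, 3, 16]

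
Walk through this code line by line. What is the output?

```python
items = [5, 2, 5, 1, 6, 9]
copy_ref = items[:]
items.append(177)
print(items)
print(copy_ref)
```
[5, 2, 5, 1, 6, 9, 177]
[5, 2, 5, 1, 6, 9]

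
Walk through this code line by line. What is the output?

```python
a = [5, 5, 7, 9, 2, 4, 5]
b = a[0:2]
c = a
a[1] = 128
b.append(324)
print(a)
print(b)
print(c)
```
[5, 128, 7, 9, 2, 4, 5]
[5, 5, 324]
[5, 128, 7, 9, 2, 4, 5]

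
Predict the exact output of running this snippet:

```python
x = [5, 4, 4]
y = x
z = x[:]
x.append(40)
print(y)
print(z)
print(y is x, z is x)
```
[5, 4, 4, 40]
[5, 4, 4]
True False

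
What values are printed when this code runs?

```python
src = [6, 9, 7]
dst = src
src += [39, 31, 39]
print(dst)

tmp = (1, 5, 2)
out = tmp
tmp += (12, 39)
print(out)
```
[6, 9, 7, 39, 31, 39]
(1, 5, 2)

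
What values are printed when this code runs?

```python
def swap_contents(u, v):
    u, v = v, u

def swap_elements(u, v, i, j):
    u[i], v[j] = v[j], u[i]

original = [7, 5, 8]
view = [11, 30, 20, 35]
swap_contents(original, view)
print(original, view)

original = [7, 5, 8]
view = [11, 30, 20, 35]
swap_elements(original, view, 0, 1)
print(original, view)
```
[7, 5, 8] [11, 30, 20, 35]
[30, 5, 8] [11, 7, 20, 35]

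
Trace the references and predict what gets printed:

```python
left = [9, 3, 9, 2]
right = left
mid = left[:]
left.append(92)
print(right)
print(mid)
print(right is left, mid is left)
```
[9, 3, 9, 2, 92]
[9, 3, 9, 2]
True False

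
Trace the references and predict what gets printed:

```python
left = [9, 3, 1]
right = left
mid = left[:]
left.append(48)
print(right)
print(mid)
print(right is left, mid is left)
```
[9, 3, 1, 48]
[9, 3, 1]
True False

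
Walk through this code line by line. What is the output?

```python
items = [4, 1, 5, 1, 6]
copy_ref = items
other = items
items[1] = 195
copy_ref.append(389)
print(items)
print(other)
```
[4, 195, 5, 1, 6, 389]
[4, 195, 5, 1, 6, 389]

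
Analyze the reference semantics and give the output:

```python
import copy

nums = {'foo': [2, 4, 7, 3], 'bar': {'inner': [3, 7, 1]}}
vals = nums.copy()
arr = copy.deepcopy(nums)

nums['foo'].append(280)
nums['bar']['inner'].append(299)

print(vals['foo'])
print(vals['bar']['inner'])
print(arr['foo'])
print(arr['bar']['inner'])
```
[2, 4, 7, 3, 280]
[3, 7, 1, 299]
[2, 4, 7, 3]
[3, 7, 1]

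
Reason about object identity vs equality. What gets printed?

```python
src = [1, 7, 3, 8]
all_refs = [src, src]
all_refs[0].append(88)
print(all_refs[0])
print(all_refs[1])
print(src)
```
[1, 7, 3, 8, 88]
[1, 7, 3, 8, 88]
[1, 7, 3, 8, 88]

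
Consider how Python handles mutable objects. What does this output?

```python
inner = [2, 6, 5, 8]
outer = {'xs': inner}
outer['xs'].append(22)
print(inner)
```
[2, 6, 5, 8, 22]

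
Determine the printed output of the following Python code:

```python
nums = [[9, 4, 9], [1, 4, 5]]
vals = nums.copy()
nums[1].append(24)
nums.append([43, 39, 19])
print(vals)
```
[[9, 4, 9], [1, 4, 5, 24]]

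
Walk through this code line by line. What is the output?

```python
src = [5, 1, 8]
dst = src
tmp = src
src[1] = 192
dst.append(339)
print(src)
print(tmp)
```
[5, 192, 8, 339]
[5, 192, 8, 339]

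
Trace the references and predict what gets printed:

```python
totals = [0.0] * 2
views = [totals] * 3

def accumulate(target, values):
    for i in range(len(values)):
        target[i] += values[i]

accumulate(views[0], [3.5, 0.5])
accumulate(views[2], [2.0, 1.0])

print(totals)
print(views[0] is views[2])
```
[5.5, 1.5]
True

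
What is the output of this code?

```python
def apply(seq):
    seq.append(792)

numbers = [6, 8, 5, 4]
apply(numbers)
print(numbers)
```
[6, 8, 5, 4, 792]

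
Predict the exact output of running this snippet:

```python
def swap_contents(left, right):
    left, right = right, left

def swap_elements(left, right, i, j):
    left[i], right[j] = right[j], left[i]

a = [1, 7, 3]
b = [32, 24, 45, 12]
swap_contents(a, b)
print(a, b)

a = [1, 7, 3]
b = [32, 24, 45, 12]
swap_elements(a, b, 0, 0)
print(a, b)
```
[1, 7, 3] [32, 24, 45, 12]
[32, 7, 3] [1, 24, 45, 12]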